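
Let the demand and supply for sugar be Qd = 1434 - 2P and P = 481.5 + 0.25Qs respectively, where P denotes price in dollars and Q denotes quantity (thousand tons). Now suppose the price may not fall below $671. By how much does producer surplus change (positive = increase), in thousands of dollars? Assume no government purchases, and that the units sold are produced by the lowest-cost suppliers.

Rearranging supply gives Qs = 4P - 1926. Equilibrium: 1434 - 2P = 4P - 1926, so 3360 = 6P and P* = 560, Q* = 314.
Because the floor (671) lies above the market-clearing price, it is binding.
At P = 671: Qd = 1434 - 2·671 = 92 and Qs = 4·671 - 1926 = 758.
Producer surplus without the control is ½ · (560 - 481.5) · 314 = 12324.5.
With the floor, 92 units are sold at 671. The supply price at Q = 92 is 504.5, so PS = ½ · [(671 - 481.5) + (671 - 504.5)] · 92 = 16376.
Change in producer surplus = 16376 - 12324.5 = 4051.5.

4051.5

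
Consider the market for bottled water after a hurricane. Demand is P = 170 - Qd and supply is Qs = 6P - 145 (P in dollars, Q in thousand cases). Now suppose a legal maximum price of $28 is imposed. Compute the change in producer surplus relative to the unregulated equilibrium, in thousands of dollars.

Rearranging demand gives Qd = 170 - P. Without the control the market clears where 170 - P = 6P - 145, i.e. P* = 45 and Q* = 125.
Because the ceiling (28) lies below the market-clearing price, it is binding.
At P = 28: Qd = 170 - 28 = 142 and Qs = 6·28 - 145 = 23.
Producer surplus without the control is ½ · (45 - 145/6) · 125 = 15625/12.
With the ceiling, producers sell 23 units at 28, so PS = ½ · (28 - 145/6) · 23 = 529/12.
Change in producer surplus = 529/12 - 15625/12 = -1258.

-1258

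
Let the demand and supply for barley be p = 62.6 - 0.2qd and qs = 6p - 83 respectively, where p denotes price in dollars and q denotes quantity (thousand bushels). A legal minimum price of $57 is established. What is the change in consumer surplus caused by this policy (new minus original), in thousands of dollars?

-1690.5

Rearranging demand gives qd = 313 - 5p. Setting quantity demanded equal to quantity supplied, 313 - 5p = 6p - 83, gives p* = 36 and q* = 133.
Because the floor (57) lies above the market-clearing price, it is binding.
At p = 57: qd = 313 - 5·57 = 28 and qs = 6·57 - 83 = 259.
Consumer surplus without the control is ½ · (62.6 - 36) · 133 = 1768.9.
With the floor, consumers buy 28 units at 57, so CS = ½ · (62.6 - 57) · 28 = 78.4.
Change in consumer surplus = 78.4 - 1768.9 = -1690.5.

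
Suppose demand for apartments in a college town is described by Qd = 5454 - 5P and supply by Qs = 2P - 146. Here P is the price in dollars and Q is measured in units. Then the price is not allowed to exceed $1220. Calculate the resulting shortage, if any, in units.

0

In a free market, 5454 - 5P = 2P - 146 gives the equilibrium P* = 800, Q* = 1454.
The ceiling of 1220 is above the equilibrium price 800, so it is not binding; the market clears at P* = 800, Q* = 1454.
Since the control does not bind, there is no shortage.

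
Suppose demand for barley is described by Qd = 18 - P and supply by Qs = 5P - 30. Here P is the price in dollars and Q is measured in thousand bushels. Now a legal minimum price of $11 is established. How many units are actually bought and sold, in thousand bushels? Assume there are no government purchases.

Equilibrium: 18 - P = 5P - 30, so 48 = 6P and P* = 8, Q* = 10.
Since 11 > 8, the floor is binding.
At P = 11: Qd = 18 - 11 = 7 and Qs = 5·11 - 30 = 25.
The quantity actually transacted is the short side, demand: 7.

7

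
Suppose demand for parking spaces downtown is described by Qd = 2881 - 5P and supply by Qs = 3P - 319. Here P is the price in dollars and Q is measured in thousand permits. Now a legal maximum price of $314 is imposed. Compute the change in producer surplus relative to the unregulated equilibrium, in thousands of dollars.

Without the control the market clears where 2881 - 5P = 3P - 319, i.e. P* = 400 and Q* = 881.
The ceiling of 314 is below the equilibrium price 400, so it binds.
At P = 314: Qd = 2881 - 5·314 = 1311 and Qs = 3·314 - 319 = 623.
Producer surplus without the control is ½ · (400 - 319/3) · 881 = 776161/6.
With the ceiling, producers sell 623 units at 314, so PS = ½ · (314 - 319/3) · 623 = 388129/6.
Change in producer surplus = 388129/6 - 776161/6 = -64672.

-64672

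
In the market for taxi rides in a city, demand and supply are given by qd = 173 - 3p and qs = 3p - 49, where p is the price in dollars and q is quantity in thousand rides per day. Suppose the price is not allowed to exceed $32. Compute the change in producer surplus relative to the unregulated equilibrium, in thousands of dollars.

-272.5

Setting quantity demanded equal to quantity supplied, 173 - 3p = 3p - 49, gives p* = 37 and q* = 62.
The ceiling of 32 is below the equilibrium price 37, so it binds.
At p = 32: qd = 173 - 3·32 = 77 and qs = 3·32 - 49 = 47.
Producer surplus without the control is ½ · (37 - 49/3) · 62 = 1922/3.
With the ceiling, producers sell 47 units at 32, so PS = ½ · (32 - 49/3) · 47 = 2209/6.
Change in producer surplus = 2209/6 - 1922/3 = -272.5.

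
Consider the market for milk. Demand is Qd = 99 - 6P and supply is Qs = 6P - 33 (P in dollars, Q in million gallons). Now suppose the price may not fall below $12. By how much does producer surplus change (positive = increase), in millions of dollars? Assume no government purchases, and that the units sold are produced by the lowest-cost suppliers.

Setting quantity demanded equal to quantity supplied, 99 - 6P = 6P - 33, gives P* = 11 and Q* = 33.
Since 12 > 11, the floor is binding.
At P = 12: Qd = 99 - 6·12 = 27 and Qs = 6·12 - 33 = 39.
Producer surplus without the control is ½ · (11 - 5.5) · 33 = 90.75.
With the floor, 27 units are sold at 12. The supply price at Q = 27 is 10, so PS = ½ · [(12 - 5.5) + (12 - 10)] · 27 = 114.75.
Change in producer surplus = 114.75 - 90.75 = 24.

24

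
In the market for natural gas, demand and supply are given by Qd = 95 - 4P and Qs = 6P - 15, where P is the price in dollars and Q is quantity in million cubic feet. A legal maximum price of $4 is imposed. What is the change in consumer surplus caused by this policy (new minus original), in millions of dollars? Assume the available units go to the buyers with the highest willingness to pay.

Without the control the market clears where 95 - 4P = 6P - 15, i.e. P* = 11 and Q* = 51.
Because the ceiling (4) lies below the market-clearing price, it is binding.
At P = 4: Qd = 95 - 4·4 = 79 and Qs = 6·4 - 15 = 9.
Consumer surplus without the control is ½ · (23.75 - 11) · 51 = 325.125.
With the ceiling, 9 units are sold at 4 (assume they go to the highest-value buyers). The demand price at Q = 9 is 21.5, so CS = ½ · [(23.75 - 4) + (21.5 - 4)] · 9 = 167.625.
Change in consumer surplus = 167.625 - 325.125 = -157.5.

-157.5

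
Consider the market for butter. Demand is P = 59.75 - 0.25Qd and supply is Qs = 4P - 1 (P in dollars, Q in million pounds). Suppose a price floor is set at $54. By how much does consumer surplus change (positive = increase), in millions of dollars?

-1704

Rearranging demand gives Qd = 239 - 4P. In a free market, 239 - 4P = 4P - 1 gives the equilibrium P* = 30, Q* = 119.
The floor of 54 is above the equilibrium price 30, so it binds.
At P = 54: Qd = 239 - 4·54 = 23 and Qs = 4·54 - 1 = 215.
Consumer surplus without the control is ½ · (59.75 - 30) · 119 = 1770.125.
With the floor, consumers buy 23 units at 54, so CS = ½ · (59.75 - 54) · 23 = 66.125.
Change in consumer surplus = 66.125 - 1770.125 = -1704.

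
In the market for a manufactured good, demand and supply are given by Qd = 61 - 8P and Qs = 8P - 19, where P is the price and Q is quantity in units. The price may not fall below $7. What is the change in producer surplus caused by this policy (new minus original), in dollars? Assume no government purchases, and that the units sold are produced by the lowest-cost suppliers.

In a free market, 61 - 8P = 8P - 19 gives the equilibrium P* = 5, Q* = 21.
Because the floor (7) lies above the market-clearing price, it is binding.
At P = 7: Qd = 61 - 8·7 = 5 and Qs = 8·7 - 19 = 37.
Producer surplus without the control is ½ · (5 - 2.375) · 21 = 27.5625.
With the floor, 5 units are sold at 7. The supply price at Q = 5 is 3, so PS = ½ · [(7 - 2.375) + (7 - 3)] · 5 = 21.5625.
Change in producer surplus = 21.5625 - 27.5625 = -6.

-6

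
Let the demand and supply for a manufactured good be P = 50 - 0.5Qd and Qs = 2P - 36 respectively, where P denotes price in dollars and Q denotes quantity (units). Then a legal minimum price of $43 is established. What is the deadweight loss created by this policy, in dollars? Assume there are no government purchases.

162

Rearranging demand gives Qd = 100 - 2P. In a free market, 100 - 2P = 2P - 36 gives the equilibrium P* = 34, Q* = 32.
The floor of 43 is above the equilibrium price 34, so it binds.
At P = 43: Qd = 100 - 2·43 = 14 and Qs = 2·43 - 36 = 50.
Quantity traded falls to 14. At Q = 14 the demand price is (100 - 14)/2 = 43 and the supply price is (36 + 14)/2 = 25.
Deadweight loss = ½ · (43 - 25) · (32 - 14) = ½ · 18 · 18 = 162.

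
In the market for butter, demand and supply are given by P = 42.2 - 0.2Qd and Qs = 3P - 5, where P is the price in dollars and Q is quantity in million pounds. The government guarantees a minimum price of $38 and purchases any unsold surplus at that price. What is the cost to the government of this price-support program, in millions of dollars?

Rearranging demand gives Qd = 211 - 5P. Equilibrium: 211 - 5P = 3P - 5, so 216 = 8P and P* = 27, Q* = 76.
Since 38 > 27, the floor is binding.
At P = 38: Qd = 211 - 5·38 = 21 and Qs = 3·38 - 5 = 109.
Surplus = Qs - Qd = 88.
Government expenditure = surplus × support price = 88 × 38 = 3344.

3344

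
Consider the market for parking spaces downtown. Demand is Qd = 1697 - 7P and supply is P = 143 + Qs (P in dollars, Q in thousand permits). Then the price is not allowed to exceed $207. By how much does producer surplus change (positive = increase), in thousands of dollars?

Rearranging supply gives Qs = P - 143. Setting quantity demanded equal to quantity supplied, 1697 - 7P = P - 143, gives P* = 230 and Q* = 87.
Because the ceiling (207) lies below the market-clearing price, it is binding.
At P = 207: Qd = 1697 - 7·207 = 248 and Qs = 207 - 143 = 64.
Producer surplus without the control is ½ · (230 - 143) · 87 = 3784.5.
With the ceiling, producers sell 64 units at 207, so PS = ½ · (207 - 143) · 64 = 2048.
Change in producer surplus = 2048 - 3784.5 = -1736.5.

-1736.5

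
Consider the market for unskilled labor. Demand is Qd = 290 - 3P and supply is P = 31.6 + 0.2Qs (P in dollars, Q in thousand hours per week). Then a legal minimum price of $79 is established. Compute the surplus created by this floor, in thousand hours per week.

184

Rearranging supply gives Qs = 5P - 158. Without the control the market clears where 290 - 3P = 5P - 158, i.e. P* = 56 and Q* = 122.
Because the floor (79) lies above the market-clearing price, it is binding.
At P = 79: Qd = 290 - 3·79 = 53 and Qs = 5·79 - 158 = 237.
Surplus = Qs - Qd = 237 - 53 = 184.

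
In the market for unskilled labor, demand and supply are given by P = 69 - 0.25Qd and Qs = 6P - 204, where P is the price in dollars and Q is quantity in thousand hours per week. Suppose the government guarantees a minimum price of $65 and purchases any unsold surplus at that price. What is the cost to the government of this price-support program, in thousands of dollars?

11050

Rearranging demand gives Qd = 276 - 4P. Equilibrium: 276 - 4P = 6P - 204, so 480 = 10P and P* = 48, Q* = 84.
Because the floor (65) lies above the market-clearing price, it is binding.
At P = 65: Qd = 276 - 4·65 = 16 and Qs = 6·65 - 204 = 186.
Surplus = Qs - Qd = 170.
Government expenditure = surplus × support price = 170 × 65 = 11050.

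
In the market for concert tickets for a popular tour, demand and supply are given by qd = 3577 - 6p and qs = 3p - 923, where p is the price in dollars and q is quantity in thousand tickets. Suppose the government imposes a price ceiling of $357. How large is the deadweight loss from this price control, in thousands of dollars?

In a free market, 3577 - 6p = 3p - 923 gives the equilibrium p* = 500, q* = 577.
Since 357 < 500, the ceiling is binding.
At p = 357: qd = 3577 - 6·357 = 1435 and qs = 3·357 - 923 = 148.
Quantity traded falls to 148. At q = 148 the demand price is (3577 - 148)/6 = 571.5 and the supply price is (923 + 148)/3 = 357.
Deadweight loss = ½ · (571.5 - 357) · (577 - 148) = ½ · 214.5 · 429 = 46010.25.

46010.25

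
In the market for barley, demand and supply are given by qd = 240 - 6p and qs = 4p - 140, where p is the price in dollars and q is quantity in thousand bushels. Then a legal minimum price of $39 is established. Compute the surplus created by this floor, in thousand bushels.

10

In a free market, 240 - 6p = 4p - 140 gives the equilibrium p* = 38, q* = 12.
Since 39 > 38, the floor is binding.
At p = 39: qd = 240 - 6·39 = 6 and qs = 4·39 - 140 = 16.
Surplus = qs - qd = 16 - 6 = 10.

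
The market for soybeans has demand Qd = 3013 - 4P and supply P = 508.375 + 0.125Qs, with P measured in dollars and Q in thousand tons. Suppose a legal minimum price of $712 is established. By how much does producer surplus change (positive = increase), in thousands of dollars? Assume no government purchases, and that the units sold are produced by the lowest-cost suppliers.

Rearranging supply gives Qs = 8P - 4067. Equilibrium: 3013 - 4P = 8P - 4067, so 7080 = 12P and P* = 590, Q* = 653.
Because the floor (712) lies above the market-clearing price, it is binding.
At P = 712: Qd = 3013 - 4·712 = 165 and Qs = 8·712 - 4067 = 1629.
Producer surplus without the control is ½ · (590 - 508.375) · 653 = 26650.5625.
With the floor, 165 units are sold at 712. The supply price at Q = 165 is 529, so PS = ½ · [(712 - 508.375) + (712 - 529)] · 165 = 31896.5625.
Change in producer surplus = 31896.5625 - 26650.5625 = 5246.

5246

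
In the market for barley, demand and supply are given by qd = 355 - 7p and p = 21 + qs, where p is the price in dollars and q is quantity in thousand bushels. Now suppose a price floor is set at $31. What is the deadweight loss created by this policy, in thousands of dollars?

0

Rearranging supply gives qs = p - 21. Setting quantity demanded equal to quantity supplied, 355 - 7p = p - 21, gives p* = 47 and q* = 26.
Since 31 is below p* = 47, the floor does not bind and the free-market outcome prevails.
Since the control does not bind, no trades are prevented and deadweight loss is zero.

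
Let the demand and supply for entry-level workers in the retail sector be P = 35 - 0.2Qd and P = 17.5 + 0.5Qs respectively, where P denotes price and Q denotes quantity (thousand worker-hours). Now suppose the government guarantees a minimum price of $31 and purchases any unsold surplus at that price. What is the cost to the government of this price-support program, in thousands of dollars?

217

Rearranging demand gives Qd = 175 - 5P; rearranging supply gives Qs = 2P - 35. Equilibrium: 175 - 5P = 2P - 35, so 210 = 7P and P* = 30, Q* = 25.
Because the floor (31) lies above the market-clearing price, it is binding.
At P = 31: Qd = 175 - 5·31 = 20 and Qs = 2·31 - 35 = 27.
Surplus = Qs - Qd = 7.
Government expenditure = surplus × support price = 7 × 31 = 217.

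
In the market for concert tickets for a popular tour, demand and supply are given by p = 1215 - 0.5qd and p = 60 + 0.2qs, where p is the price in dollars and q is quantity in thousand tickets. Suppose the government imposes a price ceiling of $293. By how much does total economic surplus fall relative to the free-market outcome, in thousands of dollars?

82328.75

Rearranging demand gives qd = 2430 - 2p; rearranging supply gives qs = 5p - 300. Without the control the market clears where 2430 - 2p = 5p - 300, i.e. p* = 390 and q* = 1650.
Since 293 < 390, the ceiling is binding.
At p = 293: qd = 2430 - 2·293 = 1844 and qs = 5·293 - 300 = 1165.
Quantity traded falls to 1165. At q = 1165 the demand price is (2430 - 1165)/2 = 632.5 and the supply price is (300 + 1165)/5 = 293.
Deadweight loss = ½ · (632.5 - 293) · (1650 - 1165) = ½ · 339.5 · 485 = 82328.75.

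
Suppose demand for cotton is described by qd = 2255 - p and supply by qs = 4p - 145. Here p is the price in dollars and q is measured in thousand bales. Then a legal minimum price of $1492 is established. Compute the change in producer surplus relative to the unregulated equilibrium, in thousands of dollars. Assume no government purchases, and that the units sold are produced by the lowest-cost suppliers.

644138

Without the control the market clears where 2255 - p = 4p - 145, i.e. p* = 480 and q* = 1775.
Since 1492 > 480, the floor is binding.
At p = 1492: qd = 2255 - 1492 = 763 and qs = 4·1492 - 145 = 5823.
Producer surplus without the control is ½ · (480 - 36.25) · 1775 = 393828.125.
With the floor, 763 units are sold at 1492. The supply price at q = 763 is 227, so PS = ½ · [(1492 - 36.25) + (1492 - 227)] · 763 = 1037966.125.
Change in producer surplus = 1037966.125 - 393828.125 = 644138.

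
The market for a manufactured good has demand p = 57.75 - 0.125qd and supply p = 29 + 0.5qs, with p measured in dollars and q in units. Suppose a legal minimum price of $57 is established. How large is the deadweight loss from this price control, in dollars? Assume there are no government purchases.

Rearranging demand gives qd = 462 - 8p; rearranging supply gives qs = 2p - 58. Without the control the market clears where 462 - 8p = 2p - 58, i.e. p* = 52 and q* = 46.
Because the floor (57) lies above the market-clearing price, it is binding.
At p = 57: qd = 462 - 8·57 = 6 and qs = 2·57 - 58 = 56.
Quantity traded falls to 6. At q = 6 the demand price is (462 - 6)/8 = 57 and the supply price is (58 + 6)/2 = 32.
Deadweight loss = ½ · (57 - 32) · (46 - 6) = ½ · 25 · 40 = 500.

500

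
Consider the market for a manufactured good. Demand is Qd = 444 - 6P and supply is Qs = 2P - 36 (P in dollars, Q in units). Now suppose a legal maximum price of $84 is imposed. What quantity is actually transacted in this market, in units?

Setting quantity demanded equal to quantity supplied, 444 - 6P = 2P - 36, gives P* = 60 and Q* = 84.
The ceiling of 84 is above the equilibrium price 60, so it is not binding; the market clears at P* = 60, Q* = 84.

84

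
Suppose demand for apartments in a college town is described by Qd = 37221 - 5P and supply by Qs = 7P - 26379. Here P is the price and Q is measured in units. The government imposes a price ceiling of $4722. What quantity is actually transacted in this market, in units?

Equilibrium: 37221 - 5P = 7P - 26379, so 63600 = 12P and P* = 5300, Q* = 10721.
Since 4722 < 5300, the ceiling is binding.
At P = 4722: Qd = 37221 - 5·4722 = 13611 and Qs = 7·4722 - 26379 = 6675.
The quantity actually transacted is the short side, supply: 6675.

6675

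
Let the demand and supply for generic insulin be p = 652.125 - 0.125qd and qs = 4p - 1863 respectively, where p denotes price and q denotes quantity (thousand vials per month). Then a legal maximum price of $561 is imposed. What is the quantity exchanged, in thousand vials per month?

Rearranging demand gives qd = 5217 - 8p. Setting quantity demanded equal to quantity supplied, 5217 - 8p = 4p - 1863, gives p* = 590 and q* = 497.
The ceiling of 561 is below the equilibrium price 590, so it binds.
At p = 561: qd = 5217 - 8·561 = 729 and qs = 4·561 - 1863 = 381.
The quantity actually transacted is the short side, supply: 381.

381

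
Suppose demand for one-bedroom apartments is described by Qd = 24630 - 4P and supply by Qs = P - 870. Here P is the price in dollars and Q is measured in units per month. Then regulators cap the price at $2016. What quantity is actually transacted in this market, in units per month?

1146

In a free market, 24630 - 4P = P - 870 gives the equilibrium P* = 5100, Q* = 4230.
Since 2016 < 5100, the ceiling is binding.
At P = 2016: Qd = 24630 - 4·2016 = 16566 and Qs = 2016 - 870 = 1146.
The quantity actually transacted is the short side, supply: 1146.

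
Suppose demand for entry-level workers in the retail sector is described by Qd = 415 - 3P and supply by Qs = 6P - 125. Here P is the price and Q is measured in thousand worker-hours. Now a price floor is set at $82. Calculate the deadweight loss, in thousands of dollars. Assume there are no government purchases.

Without the control the market clears where 415 - 3P = 6P - 125, i.e. P* = 60 and Q* = 235.
The floor of 82 is above the equilibrium price 60, so it binds.
At P = 82: Qd = 415 - 3·82 = 169 and Qs = 6·82 - 125 = 367.
Quantity traded falls to 169. At Q = 169 the demand price is (415 - 169)/3 = 82 and the supply price is (125 + 169)/6 = 49.
Deadweight loss = ½ · (82 - 49) · (235 - 169) = ½ · 33 · 66 = 1089.

1089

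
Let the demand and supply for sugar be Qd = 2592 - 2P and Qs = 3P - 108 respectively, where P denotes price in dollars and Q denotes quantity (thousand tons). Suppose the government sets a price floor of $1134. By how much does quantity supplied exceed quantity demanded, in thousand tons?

Setting quantity demanded equal to quantity supplied, 2592 - 2P = 3P - 108, gives P* = 540 and Q* = 1512.
The floor of 1134 is above the equilibrium price 540, so it binds.
At P = 1134: Qd = 2592 - 2·1134 = 324 and Qs = 3·1134 - 108 = 3294.
Surplus = Qs - Qd = 3294 - 324 = 2970.

2970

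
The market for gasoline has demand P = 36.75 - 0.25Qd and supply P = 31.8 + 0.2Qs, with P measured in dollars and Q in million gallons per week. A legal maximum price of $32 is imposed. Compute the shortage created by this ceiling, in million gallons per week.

Rearranging demand gives Qd = 147 - 4P; rearranging supply gives Qs = 5P - 159. Without the control the market clears where 147 - 4P = 5P - 159, i.e. P* = 34 and Q* = 11.
Since 32 < 34, the ceiling is binding.
At P = 32: Qd = 147 - 4·32 = 19 and Qs = 5·32 - 159 = 1.
Shortage = Qd - Qs = 19 - 1 = 18.

18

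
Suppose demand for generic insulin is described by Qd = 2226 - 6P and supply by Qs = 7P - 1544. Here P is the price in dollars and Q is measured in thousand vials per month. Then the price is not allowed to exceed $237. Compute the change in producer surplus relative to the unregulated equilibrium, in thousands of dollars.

Equilibrium: 2226 - 6P = 7P - 1544, so 3770 = 13P and P* = 290, Q* = 486.
Because the ceiling (237) lies below the market-clearing price, it is binding.
At P = 237: Qd = 2226 - 6·237 = 804 and Qs = 7·237 - 1544 = 115.
Producer surplus without the control is ½ · (290 - 1544/7) · 486 = 118098/7.
With the ceiling, producers sell 115 units at 237, so PS = ½ · (237 - 1544/7) · 115 = 13225/14.
Change in producer surplus = 13225/14 - 118098/7 = -15926.5.

-15926.5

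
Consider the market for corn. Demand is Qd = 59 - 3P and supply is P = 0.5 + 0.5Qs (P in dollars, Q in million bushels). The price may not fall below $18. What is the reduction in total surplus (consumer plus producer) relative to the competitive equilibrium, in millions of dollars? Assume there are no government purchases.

135

Rearranging supply gives Qs = 2P - 1. In a free market, 59 - 3P = 2P - 1 gives the equilibrium P* = 12, Q* = 23.
The floor of 18 is above the equilibrium price 12, so it binds.
At P = 18: Qd = 59 - 3·18 = 5 and Qs = 2·18 - 1 = 35.
Quantity traded falls to 5. At Q = 5 the demand price is (59 - 5)/3 = 18 and the supply price is (1 + 5)/2 = 3.
Deadweight loss = ½ · (18 - 3) · (23 - 5) = ½ · 15 · 18 = 135.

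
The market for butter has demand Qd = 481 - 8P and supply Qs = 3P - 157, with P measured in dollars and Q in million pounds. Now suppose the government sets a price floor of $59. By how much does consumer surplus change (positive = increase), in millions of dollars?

Without the control the market clears where 481 - 8P = 3P - 157, i.e. P* = 58 and Q* = 17.
Since 59 > 58, the floor is binding.
At P = 59: Qd = 481 - 8·59 = 9 and Qs = 3·59 - 157 = 20.
Consumer surplus without the control is ½ · (60.125 - 58) · 17 = 18.0625.
With the floor, consumers buy 9 units at 59, so CS = ½ · (60.125 - 59) · 9 = 5.0625.
Change in consumer surplus = 5.0625 - 18.0625 = -13.

-13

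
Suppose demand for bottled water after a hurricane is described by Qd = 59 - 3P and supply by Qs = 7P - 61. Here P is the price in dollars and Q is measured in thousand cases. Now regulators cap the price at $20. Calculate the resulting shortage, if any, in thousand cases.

Without the control the market clears where 59 - 3P = 7P - 61, i.e. P* = 12 and Q* = 23.
Since 20 is above P* = 12, the ceiling does not bind and the free-market outcome prevails.
Since the control does not bind, there is no shortage.

0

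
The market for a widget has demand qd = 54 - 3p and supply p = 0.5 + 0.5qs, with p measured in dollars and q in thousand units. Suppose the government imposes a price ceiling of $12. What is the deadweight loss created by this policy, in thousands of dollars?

0

Rearranging supply gives qs = 2p - 1. Setting quantity demanded equal to quantity supplied, 54 - 3p = 2p - 1, gives p* = 11 and q* = 21.
The ceiling of 12 is above the equilibrium price 11, so it is not binding; the market clears at p* = 11, q* = 21.
Since the control does not bind, no trades are prevented and deadweight loss is zero.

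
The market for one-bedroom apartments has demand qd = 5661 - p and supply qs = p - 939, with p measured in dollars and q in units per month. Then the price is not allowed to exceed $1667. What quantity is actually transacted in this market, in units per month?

728

Setting quantity demanded equal to quantity supplied, 5661 - p = p - 939, gives p* = 3300 and q* = 2361.
The ceiling of 1667 is below the equilibrium price 3300, so it binds.
At p = 1667: qd = 5661 - 1667 = 3994 and qs = 1667 - 939 = 728.
The quantity actually transacted is the short side, supply: 728.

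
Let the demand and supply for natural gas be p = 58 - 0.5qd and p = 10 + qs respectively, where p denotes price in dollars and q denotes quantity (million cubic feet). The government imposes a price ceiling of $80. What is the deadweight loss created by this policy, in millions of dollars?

Rearranging demand gives qd = 116 - 2p; rearranging supply gives qs = p - 10. Without the control the market clears where 116 - 2p = p - 10, i.e. p* = 42 and q* = 32.
The ceiling of 80 is above the equilibrium price 42, so it is not binding; the market clears at p* = 42, q* = 32.
Since the control does not bind, no trades are prevented and deadweight loss is zero.

0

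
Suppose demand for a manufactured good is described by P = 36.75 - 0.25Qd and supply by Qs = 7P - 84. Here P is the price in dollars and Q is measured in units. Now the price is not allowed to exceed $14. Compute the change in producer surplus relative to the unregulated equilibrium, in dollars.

Rearranging demand gives Qd = 147 - 4P. Equilibrium: 147 - 4P = 7P - 84, so 231 = 11P and P* = 21, Q* = 63.
Because the ceiling (14) lies below the market-clearing price, it is binding.
At P = 14: Qd = 147 - 4·14 = 91 and Qs = 7·14 - 84 = 14.
Producer surplus without the control is ½ · (21 - 12) · 63 = 283.5.
With the ceiling, producers sell 14 units at 14, so PS = ½ · (14 - 12) · 14 = 14.
Change in producer surplus = 14 - 283.5 = -269.5.

-269.5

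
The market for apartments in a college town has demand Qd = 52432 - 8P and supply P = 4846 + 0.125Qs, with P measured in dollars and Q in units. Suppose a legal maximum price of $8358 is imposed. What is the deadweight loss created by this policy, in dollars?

Rearranging supply gives Qs = 8P - 38768. In a free market, 52432 - 8P = 8P - 38768 gives the equilibrium P* = 5700, Q* = 6832.
Since 8358 is above P* = 5700, the ceiling does not bind and the free-market outcome prevails.
Since the control does not bind, no trades are prevented and deadweight loss is zero.

0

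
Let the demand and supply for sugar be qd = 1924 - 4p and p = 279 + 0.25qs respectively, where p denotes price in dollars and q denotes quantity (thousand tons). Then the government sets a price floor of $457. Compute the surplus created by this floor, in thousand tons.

616

Rearranging supply gives qs = 4p - 1116. In a free market, 1924 - 4p = 4p - 1116 gives the equilibrium p* = 380, q* = 404.
Since 457 > 380, the floor is binding.
At p = 457: qd = 1924 - 4·457 = 96 and qs = 4·457 - 1116 = 712.
Surplus = qs - qd = 712 - 96 = 616.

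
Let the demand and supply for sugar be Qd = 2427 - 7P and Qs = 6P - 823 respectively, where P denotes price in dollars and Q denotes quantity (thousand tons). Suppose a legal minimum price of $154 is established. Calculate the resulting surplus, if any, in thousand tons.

0

Without the control the market clears where 2427 - 7P = 6P - 823, i.e. P* = 250 and Q* = 677.
The floor of 154 is below the equilibrium price 250, so it is not binding; the market clears at P* = 250, Q* = 677.
Since the control does not bind, there is no surplus.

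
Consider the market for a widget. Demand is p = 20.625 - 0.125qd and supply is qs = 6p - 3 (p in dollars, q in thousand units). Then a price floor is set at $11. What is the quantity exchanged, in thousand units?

69

Rearranging demand gives qd = 165 - 8p. Without the control the market clears where 165 - 8p = 6p - 3, i.e. p* = 12 and q* = 69.
Since 11 is below p* = 12, the floor does not bind and the free-market outcome prevails.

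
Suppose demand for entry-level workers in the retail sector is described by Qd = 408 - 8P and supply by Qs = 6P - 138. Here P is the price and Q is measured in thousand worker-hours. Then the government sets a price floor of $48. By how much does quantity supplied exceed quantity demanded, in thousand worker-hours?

126

Without the control the market clears where 408 - 8P = 6P - 138, i.e. P* = 39 and Q* = 96.
The floor of 48 is above the equilibrium price 39, so it binds.
At P = 48: Qd = 408 - 8·48 = 24 and Qs = 6·48 - 138 = 150.
Surplus = Qs - Qd = 150 - 24 = 126.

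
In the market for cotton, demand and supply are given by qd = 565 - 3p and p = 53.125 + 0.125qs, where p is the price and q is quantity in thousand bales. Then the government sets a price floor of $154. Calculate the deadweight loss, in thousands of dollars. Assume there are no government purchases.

8448

Rearranging supply gives qs = 8p - 425. Setting quantity demanded equal to quantity supplied, 565 - 3p = 8p - 425, gives p* = 90 and q* = 295.
Since 154 > 90, the floor is binding.
At p = 154: qd = 565 - 3·154 = 103 and qs = 8·154 - 425 = 807.
Quantity traded falls to 103. At q = 103 the demand price is (565 - 103)/3 = 154 and the supply price is (425 + 103)/8 = 66.
Deadweight loss = ½ · (154 - 66) · (295 - 103) = ½ · 88 · 192 = 8448.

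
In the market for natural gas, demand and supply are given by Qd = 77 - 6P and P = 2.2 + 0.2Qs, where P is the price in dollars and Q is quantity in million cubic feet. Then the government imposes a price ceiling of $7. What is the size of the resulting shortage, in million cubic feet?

Rearranging supply gives Qs = 5P - 11. Equilibrium: 77 - 6P = 5P - 11, so 88 = 11P and P* = 8, Q* = 29.
Since 7 < 8, the ceiling is binding.
At P = 7: Qd = 77 - 6·7 = 35 and Qs = 5·7 - 11 = 24.
Shortage = Qd - Qs = 35 - 24 = 11.

11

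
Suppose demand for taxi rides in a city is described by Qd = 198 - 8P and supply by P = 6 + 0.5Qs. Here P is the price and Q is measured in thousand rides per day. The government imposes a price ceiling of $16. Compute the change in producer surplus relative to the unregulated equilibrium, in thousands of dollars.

Rearranging supply gives Qs = 2P - 12. Setting quantity demanded equal to quantity supplied, 198 - 8P = 2P - 12, gives P* = 21 and Q* = 30.
Because the ceiling (16) lies below the market-clearing price, it is binding.
At P = 16: Qd = 198 - 8·16 = 70 and Qs = 2·16 - 12 = 20.
Producer surplus without the control is ½ · (21 - 6) · 30 = 225.
With the ceiling, producers sell 20 units at 16, so PS = ½ · (16 - 6) · 20 = 100.
Change in producer surplus = 100 - 225 = -125.

-125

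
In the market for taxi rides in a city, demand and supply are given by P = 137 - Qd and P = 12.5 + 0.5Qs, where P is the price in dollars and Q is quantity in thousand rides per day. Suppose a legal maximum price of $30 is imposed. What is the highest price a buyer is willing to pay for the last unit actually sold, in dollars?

Rearranging demand gives Qd = 137 - P; rearranging supply gives Qs = 2P - 25. In a free market, 137 - P = 2P - 25 gives the equilibrium P* = 54, Q* = 83.
The ceiling of 30 is below the equilibrium price 54, so it binds.
At P = 30: Qd = 137 - 30 = 107 and Qs = 2·30 - 25 = 35.
Only 35 units reach the market. On the demand curve, the marginal buyer's willingness to pay at Q = 35 is (137 - 35) = 102.

102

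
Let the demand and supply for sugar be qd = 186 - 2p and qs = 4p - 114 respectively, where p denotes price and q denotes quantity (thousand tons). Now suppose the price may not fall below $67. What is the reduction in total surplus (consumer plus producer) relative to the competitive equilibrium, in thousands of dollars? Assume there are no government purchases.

433.5

Equilibrium: 186 - 2p = 4p - 114, so 300 = 6p and p* = 50, q* = 86.
Because the floor (67) lies above the market-clearing price, it is binding.
At p = 67: qd = 186 - 2·67 = 52 and qs = 4·67 - 114 = 154.
Quantity traded falls to 52. At q = 52 the demand price is (186 - 52)/2 = 67 and the supply price is (114 + 52)/4 = 41.5.
Deadweight loss = ½ · (67 - 41.5) · (86 - 52) = ½ · 25.5 · 34 = 433.5.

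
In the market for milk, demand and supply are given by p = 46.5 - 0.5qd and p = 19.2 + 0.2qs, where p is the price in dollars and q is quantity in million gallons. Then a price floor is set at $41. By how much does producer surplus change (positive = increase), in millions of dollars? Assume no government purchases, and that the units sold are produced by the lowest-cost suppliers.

75.6

Rearranging demand gives qd = 93 - 2p; rearranging supply gives qs = 5p - 96. In a free market, 93 - 2p = 5p - 96 gives the equilibrium p* = 27, q* = 39.
Since 41 > 27, the floor is binding.
At p = 41: qd = 93 - 2·41 = 11 and qs = 5·41 - 96 = 109.
Producer surplus without the control is ½ · (27 - 19.2) · 39 = 152.1.
With the floor, 11 units are sold at 41. The supply price at q = 11 is 21.4, so PS = ½ · [(41 - 19.2) + (41 - 21.4)] · 11 = 227.7.
Change in producer surplus = 227.7 - 152.1 = 75.6.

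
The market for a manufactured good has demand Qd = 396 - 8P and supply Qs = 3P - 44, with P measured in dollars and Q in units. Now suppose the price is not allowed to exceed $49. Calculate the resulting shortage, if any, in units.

0

Setting quantity demanded equal to quantity supplied, 396 - 8P = 3P - 44, gives P* = 40 and Q* = 76.
The ceiling of 49 is above the equilibrium price 40, so it is not binding; the market clears at P* = 40, Q* = 76.
Since the control does not bind, there is no shortage.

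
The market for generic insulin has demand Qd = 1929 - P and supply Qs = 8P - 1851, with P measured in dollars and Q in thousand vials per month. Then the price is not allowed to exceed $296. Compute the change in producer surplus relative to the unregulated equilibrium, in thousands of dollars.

-125612

In a free market, 1929 - P = 8P - 1851 gives the equilibrium P* = 420, Q* = 1509.
Because the ceiling (296) lies below the market-clearing price, it is binding.
At P = 296: Qd = 1929 - 296 = 1633 and Qs = 8·296 - 1851 = 517.
Producer surplus without the control is ½ · (420 - 231.375) · 1509 = 142317.5625.
With the ceiling, producers sell 517 units at 296, so PS = ½ · (296 - 231.375) · 517 = 16705.5625.
Change in producer surplus = 16705.5625 - 142317.5625 = -125612.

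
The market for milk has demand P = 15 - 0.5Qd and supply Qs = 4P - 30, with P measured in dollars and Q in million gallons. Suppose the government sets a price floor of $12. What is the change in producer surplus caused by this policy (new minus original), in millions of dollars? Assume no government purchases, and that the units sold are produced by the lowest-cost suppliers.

Rearranging demand gives Qd = 30 - 2P. Without the control the market clears where 30 - 2P = 4P - 30, i.e. P* = 10 and Q* = 10.
The floor of 12 is above the equilibrium price 10, so it binds.
At P = 12: Qd = 30 - 2·12 = 6 and Qs = 4·12 - 30 = 18.
Producer surplus without the control is ½ · (10 - 7.5) · 10 = 12.5.
With the floor, 6 units are sold at 12. The supply price at Q = 6 is 9, so PS = ½ · [(12 - 7.5) + (12 - 9)] · 6 = 22.5.
Change in producer surplus = 22.5 - 12.5 = 10.

10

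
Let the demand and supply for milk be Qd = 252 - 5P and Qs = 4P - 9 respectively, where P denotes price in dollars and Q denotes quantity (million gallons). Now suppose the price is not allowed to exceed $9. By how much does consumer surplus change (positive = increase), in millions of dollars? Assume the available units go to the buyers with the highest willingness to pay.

-100

Setting quantity demanded equal to quantity supplied, 252 - 5P = 4P - 9, gives P* = 29 and Q* = 107.
Since 9 < 29, the ceiling is binding.
At P = 9: Qd = 252 - 5·9 = 207 and Qs = 4·9 - 9 = 27.
Consumer surplus without the control is ½ · (50.4 - 29) · 107 = 1144.9.
With the ceiling, 27 units are sold at 9 (assume they go to the highest-value buyers). The demand price at Q = 27 is 45, so CS = ½ · [(50.4 - 9) + (45 - 9)] · 27 = 1044.9.
Change in consumer surplus = 1044.9 - 1144.9 = -100.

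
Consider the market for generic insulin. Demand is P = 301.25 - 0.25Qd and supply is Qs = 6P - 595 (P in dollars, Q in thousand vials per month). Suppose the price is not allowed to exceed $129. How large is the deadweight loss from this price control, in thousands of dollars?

Rearranging demand gives Qd = 1205 - 4P. Equilibrium: 1205 - 4P = 6P - 595, so 1800 = 10P and P* = 180, Q* = 485.
Because the ceiling (129) lies below the market-clearing price, it is binding.
At P = 129: Qd = 1205 - 4·129 = 689 and Qs = 6·129 - 595 = 179.
Quantity traded falls to 179. At Q = 179 the demand price is (1205 - 179)/4 = 256.5 and the supply price is (595 + 179)/6 = 129.
Deadweight loss = ½ · (256.5 - 129) · (485 - 179) = ½ · 127.5 · 306 = 19507.5.

19507.5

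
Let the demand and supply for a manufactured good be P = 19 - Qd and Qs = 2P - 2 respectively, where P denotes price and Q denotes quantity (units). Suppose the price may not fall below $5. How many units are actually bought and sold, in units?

12

Rearranging demand gives Qd = 19 - P. Setting quantity demanded equal to quantity supplied, 19 - P = 2P - 2, gives P* = 7 and Q* = 12.
The floor of 5 is below the equilibrium price 7, so it is not binding; the market clears at P* = 7, Q* = 12.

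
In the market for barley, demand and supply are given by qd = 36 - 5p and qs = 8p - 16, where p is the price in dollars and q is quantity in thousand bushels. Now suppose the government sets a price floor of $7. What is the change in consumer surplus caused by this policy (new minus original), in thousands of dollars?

In a free market, 36 - 5p = 8p - 16 gives the equilibrium p* = 4, q* = 16.
Because the floor (7) lies above the market-clearing price, it is binding.
At p = 7: qd = 36 - 5·7 = 1 and qs = 8·7 - 16 = 40.
Consumer surplus without the control is ½ · (7.2 - 4) · 16 = 25.6.
With the floor, consumers buy 1 units at 7, so CS = ½ · (7.2 - 7) · 1 = 0.1.
Change in consumer surplus = 0.1 - 25.6 = -25.5.

-25.5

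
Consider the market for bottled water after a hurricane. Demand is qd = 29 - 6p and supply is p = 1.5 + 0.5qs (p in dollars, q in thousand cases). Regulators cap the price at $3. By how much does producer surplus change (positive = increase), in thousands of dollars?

-4

Rearranging supply gives qs = 2p - 3. Without the control the market clears where 29 - 6p = 2p - 3, i.e. p* = 4 and q* = 5.
Since 3 < 4, the ceiling is binding.
At p = 3: qd = 29 - 6·3 = 11 and qs = 2·3 - 3 = 3.
Producer surplus without the control is ½ · (4 - 1.5) · 5 = 6.25.
With the ceiling, producers sell 3 units at 3, so PS = ½ · (3 - 1.5) · 3 = 2.25.
Change in producer surplus = 2.25 - 6.25 = -4.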